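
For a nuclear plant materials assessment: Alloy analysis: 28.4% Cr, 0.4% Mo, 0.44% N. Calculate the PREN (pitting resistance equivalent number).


Apply the PREN formula: PREN = Cr + 3.3*Mo + 16*N
PREN = 28.4 + 3.3*0.4 + 16*0.44
PREN = 28.4 + 1.32 + 7.04 = 36.76

36.76


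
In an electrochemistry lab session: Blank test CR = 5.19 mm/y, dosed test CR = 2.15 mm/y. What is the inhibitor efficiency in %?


Apply the inhibitor-efficiency definition: IE = (CR_blank − CR_inh)/CR_blank × 100
IE = (5.19 − 2.15) / 5.19 × 100
IE = 3.04 / 5.19 × 100 = 58.6 %

58.6 %


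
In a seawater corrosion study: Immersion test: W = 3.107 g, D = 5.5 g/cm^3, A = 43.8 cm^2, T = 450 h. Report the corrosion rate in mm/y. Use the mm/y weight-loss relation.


Apply the mm/y weight-loss relation: CR = 87600 * W / (D * A * T)
Numerator: 87600 * 3.107 = 272173.2
Denominator: 5.5 * 43.8 * 450 = 108405.0
CR = 272173.2 / 108405.0 = 2.5107 mm/y

2.5107 mm/y


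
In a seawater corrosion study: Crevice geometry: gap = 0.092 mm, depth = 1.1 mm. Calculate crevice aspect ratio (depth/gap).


Aspect ratio = depth / gap
Ratio = 1.1 / 0.092 = 12.0

12.0


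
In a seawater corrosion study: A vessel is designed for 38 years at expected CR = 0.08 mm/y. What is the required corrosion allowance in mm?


Corrosion allowance = CR × design life
CA = 0.08 * 38 = 3.04 mm

3.04 mm


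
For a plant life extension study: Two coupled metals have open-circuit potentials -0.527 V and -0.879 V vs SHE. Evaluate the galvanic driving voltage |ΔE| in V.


Driving voltage is the absolute potential difference.
|ΔE| = |-0.527 − (-0.879)| = 0.352 V

0.352 V


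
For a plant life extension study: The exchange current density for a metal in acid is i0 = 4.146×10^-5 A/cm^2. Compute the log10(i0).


i0 = 4.146×10^-5 A/cm^2
log10(i0) = -4.382

-4.382


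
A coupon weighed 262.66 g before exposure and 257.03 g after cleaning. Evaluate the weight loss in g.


Weight loss = initial − final
WL = 262.66 − 257.03 = 5.63 g

5.63 g


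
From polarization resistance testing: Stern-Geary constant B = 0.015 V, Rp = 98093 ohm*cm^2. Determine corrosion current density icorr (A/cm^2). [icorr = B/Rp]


Apply the Stern-Geary relation: icorr = B / Rp
icorr = 0.015 / 98093 = 1.529×10^-7 A/cm^2

1.529×10^-7 A/cm^2


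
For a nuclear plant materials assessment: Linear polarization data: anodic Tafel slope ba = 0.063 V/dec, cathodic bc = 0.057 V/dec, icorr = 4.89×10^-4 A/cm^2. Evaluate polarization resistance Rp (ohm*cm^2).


Apply the Stern-Geary equation: Rp = ba*bc / (2.303*icorr*(ba+bc))
ba*bc = 0.063*0.057 = 0.003591
ba+bc = 0.12; 2.303*icorr*(ba+bc) = 2.303*4.89×10^-4*0.12 = 1.3514004×10^-4
Rp = 0.003591 / 1.3514004×10^-4 = 26.6 ohm*cm^2

26.6 ohm*cm^2


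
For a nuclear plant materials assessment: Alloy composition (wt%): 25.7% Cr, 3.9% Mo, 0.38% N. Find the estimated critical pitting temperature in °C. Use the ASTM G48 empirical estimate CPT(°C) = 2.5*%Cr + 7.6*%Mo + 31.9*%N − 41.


Apply the ASTM G48 empirical CPT estimate: CPT(°C) = 2.5*%Cr + 7.6*%Mo + 31.9*%N − 41
2.5*25.7 = 64.25; 7.6*3.9 = 29.64; 31.9*0.38 = 12.122
CPT = 64.25 + 29.64 + 12.122 − 41 = 65.012 °C
Rounded to 0.1 °C: CPT ≈ 65.0 °C

65.0 °C


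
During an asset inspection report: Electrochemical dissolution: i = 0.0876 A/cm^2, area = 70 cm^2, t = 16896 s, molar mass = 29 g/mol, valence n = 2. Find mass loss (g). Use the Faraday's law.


Apply Faraday's law: m = i*A*t*M / (n*F)
Total charge passed Q = i*A*t = 0.0876*70*16896 = 103606.272 C
m = Q*M/(n*F) = 103606.272*29/(2*96485) = 15.5702 g

15.5702 g


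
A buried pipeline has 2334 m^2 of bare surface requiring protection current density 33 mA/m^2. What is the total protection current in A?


I = area * current density, then convert mA → A (÷1000)
I = 2334 * 33 / 1000 = 77.02 A

77.02 A


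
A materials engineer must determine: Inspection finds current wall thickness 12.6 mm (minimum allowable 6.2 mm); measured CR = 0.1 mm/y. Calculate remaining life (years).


Apply the remaining-life relation: RL = (t_current − t_min) / CR
RL = (12.6 − 6.2) / 0.1 = 6.4 / 0.1 = 64.0 years

64.0 years


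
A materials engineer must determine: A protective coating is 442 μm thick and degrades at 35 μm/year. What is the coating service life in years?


Service life = thickness / degradation rate
Life = 442 / 35 = 12.6 years

12.6 years


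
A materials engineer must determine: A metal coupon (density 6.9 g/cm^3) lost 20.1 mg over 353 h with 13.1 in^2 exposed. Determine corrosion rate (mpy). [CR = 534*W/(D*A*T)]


Apply the mpy weight-loss relation: CR = 534 * W / (D * A * T)
Numerator: 534 * 20.1 = 10733.4
Denominator: 6.9 * 13.1 * 353 = 31907.67
CR = 10733.4 / 31907.67 = 0.33639 mpy

0.33639 mpy


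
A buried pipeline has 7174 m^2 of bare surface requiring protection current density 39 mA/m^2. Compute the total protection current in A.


I = area * current density, then convert mA → A (÷1000)
I = 7174 * 39 / 1000 = 279.79 A

279.79 A


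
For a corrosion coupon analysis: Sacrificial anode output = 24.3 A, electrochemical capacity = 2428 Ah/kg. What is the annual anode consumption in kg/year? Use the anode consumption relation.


Annual consumption = current * hours per year / capacity
Rate = 24.3 * 8760 / 2428 = 87.7 kg/year

87.7 kg/year


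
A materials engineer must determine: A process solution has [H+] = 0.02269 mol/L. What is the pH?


pH = −log10[H+]
pH = −log10(0.02269) = 1.64

1.64


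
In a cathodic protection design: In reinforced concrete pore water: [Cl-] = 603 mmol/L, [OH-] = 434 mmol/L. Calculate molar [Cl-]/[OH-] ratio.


Threshold parameter = [Cl-] / [OH-] (molar basis; both in mmol/L, so units cancel)
Ratio = 603 / 434 = 1.39

1.39


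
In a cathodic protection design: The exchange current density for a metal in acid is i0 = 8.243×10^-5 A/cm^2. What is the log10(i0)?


i0 = 8.243×10^-5 A/cm^2
log10(i0) = -4.084

-4.084


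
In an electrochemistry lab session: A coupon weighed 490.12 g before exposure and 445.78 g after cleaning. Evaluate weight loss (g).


Weight loss = initial − final
WL = 490.12 − 445.78 = 44.34 g

44.34 g


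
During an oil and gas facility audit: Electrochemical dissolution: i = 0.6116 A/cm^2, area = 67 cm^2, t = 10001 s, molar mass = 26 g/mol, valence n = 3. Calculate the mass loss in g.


Apply Faraday's law: m = i*A*t*M / (n*F)
Total charge passed Q = i*A*t = 0.6116*67*10001 = 409812.9772 C
m = Q*M/(n*F) = 409812.9772*26/(3*96485) = 36.811 g

36.811 g


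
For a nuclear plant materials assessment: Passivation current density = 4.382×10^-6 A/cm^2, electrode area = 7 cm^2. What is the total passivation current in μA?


I = i_pass * A, then convert A → μA (×10^6)
I = 4.382×10^-6 * 7 * 10^6 = 30.67 μA

30.67 μA


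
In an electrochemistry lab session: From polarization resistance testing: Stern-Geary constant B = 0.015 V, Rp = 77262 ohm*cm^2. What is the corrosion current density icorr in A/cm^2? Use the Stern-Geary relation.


Apply the Stern-Geary relation: icorr = B / Rp
icorr = 0.015 / 77262 = 1.941×10^-7 A/cm^2

1.941×10^-7 A/cm^2


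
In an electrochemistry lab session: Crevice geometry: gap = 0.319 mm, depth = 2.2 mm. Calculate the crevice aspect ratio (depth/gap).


Aspect ratio = depth / gap
Ratio = 2.2 / 0.319 = 6.9

6.9


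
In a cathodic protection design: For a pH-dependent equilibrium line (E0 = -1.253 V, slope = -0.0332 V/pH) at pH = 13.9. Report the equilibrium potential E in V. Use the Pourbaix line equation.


Apply the Pourbaix line equation: E = E0 + slope*pH
E = -1.253 + (-0.0332)*13.9 = -1.253 + (-0.46148) = -1.71448 V
Rounded to 4 decimal places: E = -1.7145 V

-1.7145 V


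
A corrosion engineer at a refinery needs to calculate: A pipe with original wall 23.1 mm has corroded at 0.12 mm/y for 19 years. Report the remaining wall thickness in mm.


Remaining wall = original − CR × time
t = 23.1 − 0.12*19 = 23.1 − 2.28 = 20.82 mm

20.82 mm


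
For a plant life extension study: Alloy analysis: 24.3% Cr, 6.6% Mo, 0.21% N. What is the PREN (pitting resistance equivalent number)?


Apply the PREN formula: PREN = Cr + 3.3*Mo + 16*N
PREN = 24.3 + 3.3*6.6 + 16*0.21
PREN = 24.3 + 21.78 + 3.36 = 49.44

49.44


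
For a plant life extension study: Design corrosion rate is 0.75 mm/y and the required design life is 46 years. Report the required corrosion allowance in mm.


Corrosion allowance = CR × design life
CA = 0.75 * 46 = 34.5 mm

34.5 mm


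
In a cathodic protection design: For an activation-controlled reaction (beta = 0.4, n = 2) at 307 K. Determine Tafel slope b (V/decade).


Apply the Tafel slope relation: b = 2.303*R*T/(beta*n*F)
Numerator: 2.303 * 8.314 * 307 = 5878.17
Denominator: 0.4 * 2 * 96485 = 77188.0
b = 5878.17 / 77188.0 = 0.076 V/decade

0.076 V/decade


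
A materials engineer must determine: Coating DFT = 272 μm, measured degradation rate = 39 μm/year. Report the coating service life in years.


Service life = thickness / degradation rate
Life = 272 / 39 = 7.0 years

7.0 years


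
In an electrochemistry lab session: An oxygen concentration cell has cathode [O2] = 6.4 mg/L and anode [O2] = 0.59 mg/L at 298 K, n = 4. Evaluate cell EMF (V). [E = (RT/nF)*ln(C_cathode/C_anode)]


Apply the Nernst concentration-cell relation: E = (RT/nF)*ln(C_cathode/C_anode)
RT/nF = 8.314*298/(4*96485) = 0.00641958 V
ln(6.4/0.59) = 2.38393
E = 0.00641958 * 2.38393 = 0.0153 V

0.0153 V


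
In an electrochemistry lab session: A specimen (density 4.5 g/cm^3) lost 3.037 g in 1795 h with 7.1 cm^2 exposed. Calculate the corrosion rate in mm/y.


Apply the mm/y weight-loss relation: CR = 87600 * W / (D * A * T)
Numerator: 87600 * 3.037 = 266041.2
Denominator: 4.5 * 7.1 * 1795 = 57350.25
CR = 266041.2 / 57350.25 = 4.6389 mm/y

4.6389 mm/y


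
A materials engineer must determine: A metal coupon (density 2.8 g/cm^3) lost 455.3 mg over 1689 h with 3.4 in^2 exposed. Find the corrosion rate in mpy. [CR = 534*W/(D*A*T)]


Apply the mpy weight-loss relation: CR = 534 * W / (D * A * T)
Numerator: 534 * 455.3 = 243130.2
Denominator: 2.8 * 3.4 * 1689 = 16079.28
CR = 243130.2 / 16079.28 = 15.1207 mpy

15.1207 mpy


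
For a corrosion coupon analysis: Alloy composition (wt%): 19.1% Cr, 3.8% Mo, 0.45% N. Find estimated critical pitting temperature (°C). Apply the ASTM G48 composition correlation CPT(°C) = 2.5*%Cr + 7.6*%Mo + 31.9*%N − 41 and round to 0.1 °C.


Apply the ASTM G48 empirical CPT estimate: CPT(°C) = 2.5*%Cr + 7.6*%Mo + 31.9*%N − 41
2.5*19.1 = 47.75; 7.6*3.8 = 28.88; 31.9*0.45 = 14.355
CPT = 47.75 + 28.88 + 14.355 − 41 = 49.985 °C
Rounded to 0.1 °C: CPT ≈ 50.0 °C

50.0 °C


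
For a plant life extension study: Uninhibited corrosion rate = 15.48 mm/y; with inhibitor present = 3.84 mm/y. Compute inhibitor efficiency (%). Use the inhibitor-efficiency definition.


Apply the inhibitor-efficiency definition: IE = (CR_blank − CR_inh)/CR_blank × 100
IE = (15.48 − 3.84) / 15.48 × 100
IE = 11.64 / 15.48 × 100 = 75.2 %

75.2 %


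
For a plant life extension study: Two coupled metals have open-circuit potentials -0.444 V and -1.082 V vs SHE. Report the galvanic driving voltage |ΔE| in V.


Driving voltage is the absolute potential difference.
|ΔE| = |-0.444 − (-1.082)| = 0.638 V

0.638 V


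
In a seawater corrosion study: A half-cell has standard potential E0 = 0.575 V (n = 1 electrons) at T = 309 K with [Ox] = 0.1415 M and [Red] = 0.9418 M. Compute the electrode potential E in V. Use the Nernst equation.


Apply the Nernst equation: E = E0 + (RT/nF)*ln([Ox]/[Red])
Step 1: RT/nF = 8.314*309/(1*96485) = 0.02662617 V
Step 2: [Ox]/[Red] = 0.1415/0.9418 = 0.150244
Step 3: ln(0.150244) = -1.895495
Step 4: correction = 0.02662617 * -1.895495 = -0.05 V
E = 0.575 + -0.05 = 0.525 V

0.525 V


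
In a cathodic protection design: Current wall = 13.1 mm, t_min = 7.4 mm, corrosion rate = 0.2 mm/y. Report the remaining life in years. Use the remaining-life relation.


Apply the remaining-life relation: RL = (t_current − t_min) / CR
RL = (13.1 − 7.4) / 0.2 = 5.7 / 0.2 = 28.5 years

28.5 years


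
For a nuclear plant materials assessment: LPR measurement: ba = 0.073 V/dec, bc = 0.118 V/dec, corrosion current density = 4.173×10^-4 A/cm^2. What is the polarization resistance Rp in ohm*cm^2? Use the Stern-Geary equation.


Apply the Stern-Geary equation: Rp = ba*bc / (2.303*icorr*(ba+bc))
ba*bc = 0.073*0.118 = 0.008614
ba+bc = 0.191; 2.303*icorr*(ba+bc) = 2.303*4.173×10^-4*0.191 = 1.83559×10^-4
Rp = 0.008614 / 1.83559×10^-4 = 46.9 ohm*cm^2

46.9 ohm*cm^2


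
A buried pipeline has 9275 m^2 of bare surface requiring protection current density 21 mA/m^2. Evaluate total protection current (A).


I = area * current density, then convert mA → A (÷1000)
I = 9275 * 21 / 1000 = 194.78 A

194.78 A


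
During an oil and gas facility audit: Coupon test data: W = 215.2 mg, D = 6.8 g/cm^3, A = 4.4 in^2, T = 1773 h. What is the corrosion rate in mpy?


Apply the mpy weight-loss relation: CR = 534 * W / (D * A * T)
Numerator: 534 * 215.2 = 114916.8
Denominator: 6.8 * 4.4 * 1773 = 53048.16
CR = 114916.8 / 53048.16 = 2.166 mpy

2.166 mpy


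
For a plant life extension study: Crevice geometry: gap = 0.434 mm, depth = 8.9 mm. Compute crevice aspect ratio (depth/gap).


Aspect ratio = depth / gap
Ratio = 8.9 / 0.434 = 20.5

20.5


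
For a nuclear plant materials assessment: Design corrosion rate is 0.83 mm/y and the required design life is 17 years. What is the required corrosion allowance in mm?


Corrosion allowance = CR × design life
CA = 0.83 * 17 = 14.11 mm

14.11 mm


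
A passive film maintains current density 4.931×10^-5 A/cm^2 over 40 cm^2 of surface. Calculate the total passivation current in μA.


I = i_pass * A, then convert A → μA (×10^6)
I = 4.931×10^-5 * 40 * 10^6 = 1972.4 μA

1972.4 μA


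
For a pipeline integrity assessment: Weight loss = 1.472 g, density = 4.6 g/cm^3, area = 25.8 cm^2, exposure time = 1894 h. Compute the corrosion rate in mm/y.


Apply the mm/y weight-loss relation: CR = 87600 * W / (D * A * T)
Numerator: 87600 * 1.472 = 128947.2
Denominator: 4.6 * 25.8 * 1894 = 224779.92
CR = 128947.2 / 224779.92 = 0.57366 mm/y

0.57366 mm/y


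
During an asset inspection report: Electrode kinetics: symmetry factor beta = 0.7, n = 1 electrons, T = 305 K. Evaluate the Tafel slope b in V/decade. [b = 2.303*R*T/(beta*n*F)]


Apply the Tafel slope relation: b = 2.303*R*T/(beta*n*F)
Numerator: 2.303 * 8.314 * 305 = 5839.88
Denominator: 0.7 * 1 * 96485 = 67539.5
b = 5839.88 / 67539.5 = 0.0865 V/decade

0.0865 V/decade


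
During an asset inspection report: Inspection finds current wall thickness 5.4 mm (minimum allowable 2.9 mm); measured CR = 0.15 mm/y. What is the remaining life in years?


Apply the remaining-life relation: RL = (t_current − t_min) / CR
RL = (5.4 − 2.9) / 0.15 = 2.5 / 0.15 = 16.7 years

16.7 years


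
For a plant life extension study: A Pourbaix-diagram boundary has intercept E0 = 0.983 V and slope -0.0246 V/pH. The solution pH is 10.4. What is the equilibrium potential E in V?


Apply the Pourbaix line equation: E = E0 + slope*pH
E = 0.983 + (-0.0246)*10.4 = 0.983 + (-0.25584) = 0.72716 V
Rounded to 3 decimal places: E = 0.727 V

0.727 V


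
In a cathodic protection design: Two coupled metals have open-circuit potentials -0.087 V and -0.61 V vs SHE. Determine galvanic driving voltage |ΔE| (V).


Driving voltage is the absolute potential difference.
|ΔE| = |-0.087 − (-0.61)| = 0.523 V

0.523 V


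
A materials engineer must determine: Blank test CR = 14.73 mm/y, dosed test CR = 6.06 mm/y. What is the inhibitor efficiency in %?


Apply the inhibitor-efficiency definition: IE = (CR_blank − CR_inh)/CR_blank × 100
IE = (14.73 − 6.06) / 14.73 × 100
IE = 8.67 / 14.73 × 100 = 58.9 %

58.9 %


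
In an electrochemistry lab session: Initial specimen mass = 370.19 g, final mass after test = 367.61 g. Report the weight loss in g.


Weight loss = initial − final
WL = 370.19 − 367.61 = 2.58 g

2.58 g


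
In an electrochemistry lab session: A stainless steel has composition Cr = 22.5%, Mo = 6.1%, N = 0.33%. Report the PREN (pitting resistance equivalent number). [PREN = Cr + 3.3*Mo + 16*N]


Apply the PREN formula: PREN = Cr + 3.3*Mo + 16*N
PREN = 22.5 + 3.3*6.1 + 16*0.33
PREN = 22.5 + 20.13 + 5.28 = 47.91

47.91


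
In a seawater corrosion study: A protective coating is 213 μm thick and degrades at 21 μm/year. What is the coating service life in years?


Service life = thickness / degradation rate
Life = 213 / 21 = 10.1 years

10.1 years


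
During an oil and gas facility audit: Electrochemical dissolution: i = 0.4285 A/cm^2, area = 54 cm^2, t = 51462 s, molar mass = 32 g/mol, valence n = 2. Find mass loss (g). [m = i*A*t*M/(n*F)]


Apply Faraday's law: m = i*A*t*M / (n*F)
Total charge passed Q = i*A*t = 0.4285*54*51462 = 1190779.218 C
m = Q*M/(n*F) = 1190779.218*32/(2*96485) = 197.4656 g

197.4656 g


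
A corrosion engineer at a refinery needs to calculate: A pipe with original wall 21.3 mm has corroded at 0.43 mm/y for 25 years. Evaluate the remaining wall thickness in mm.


Remaining wall = original − CR × time
t = 21.3 − 0.43*25 = 21.3 − 10.75 = 10.55 mm

10.55 mm


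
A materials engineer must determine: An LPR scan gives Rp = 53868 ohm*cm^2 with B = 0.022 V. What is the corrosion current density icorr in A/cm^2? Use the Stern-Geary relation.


Apply the Stern-Geary relation: icorr = B / Rp
icorr = 0.022 / 53868 = 4.084×10^-7 A/cm^2

4.084×10^-7 A/cm^2


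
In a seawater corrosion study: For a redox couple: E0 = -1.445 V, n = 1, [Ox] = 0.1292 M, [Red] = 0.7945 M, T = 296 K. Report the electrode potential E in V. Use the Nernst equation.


Apply the Nernst equation: E = E0 + (RT/nF)*ln([Ox]/[Red])
Step 1: RT/nF = 8.314*296/(1*96485) = 0.02550598 V
Step 2: [Ox]/[Red] = 0.1292/0.7945 = 0.162618
Step 3: ln(0.162618) = -1.816351
Step 4: correction = 0.02550598 * -1.816351 = -0.0463 V
E = -1.445 + -0.0463 = -1.4913 V

-1.4913 V


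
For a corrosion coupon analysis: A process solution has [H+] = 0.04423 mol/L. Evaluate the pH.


pH = −log10[H+]
pH = −log10(0.04423) = 1.35

1.35


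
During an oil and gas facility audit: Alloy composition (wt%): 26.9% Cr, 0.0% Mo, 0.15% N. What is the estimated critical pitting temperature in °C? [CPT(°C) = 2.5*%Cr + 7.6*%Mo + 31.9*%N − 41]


Apply the ASTM G48 empirical CPT estimate: CPT(°C) = 2.5*%Cr + 7.6*%Mo + 31.9*%N − 41
2.5*26.9 = 67.25; 7.6*0.0 = 0; 31.9*0.15 = 4.785
CPT = 67.25 + 0 + 4.785 − 41 = 31.035 °C
Rounded to 0.1 °C: CPT ≈ 31.0 °C

31.0 °C


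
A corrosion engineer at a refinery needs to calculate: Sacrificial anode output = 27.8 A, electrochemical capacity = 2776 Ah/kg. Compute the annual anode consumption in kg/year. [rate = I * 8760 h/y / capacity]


Annual consumption = current * hours per year / capacity
Rate = 27.8 * 8760 / 2776 = 87.7 kg/year

87.7 kg/year


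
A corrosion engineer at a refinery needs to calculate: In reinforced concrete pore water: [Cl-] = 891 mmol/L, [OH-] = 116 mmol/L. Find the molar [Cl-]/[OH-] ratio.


Threshold parameter = [Cl-] / [OH-] (molar basis; both in mmol/L, so units cancel)
Ratio = 891 / 116 = 7.68

7.68


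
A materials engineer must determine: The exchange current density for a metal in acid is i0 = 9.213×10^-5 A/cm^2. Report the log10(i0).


i0 = 9.213×10^-5 A/cm^2
log10(i0) = -4.036

-4.036


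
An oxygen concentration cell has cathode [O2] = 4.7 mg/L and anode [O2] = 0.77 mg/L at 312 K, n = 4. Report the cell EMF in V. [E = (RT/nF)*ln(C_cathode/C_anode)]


Apply the Nernst concentration-cell relation: E = (RT/nF)*ln(C_cathode/C_anode)
RT/nF = 8.314*312/(4*96485) = 0.00672117 V
ln(4.7/0.77) = 1.80893
E = 0.00672117 * 1.80893 = 0.01216 V

0.01216 V


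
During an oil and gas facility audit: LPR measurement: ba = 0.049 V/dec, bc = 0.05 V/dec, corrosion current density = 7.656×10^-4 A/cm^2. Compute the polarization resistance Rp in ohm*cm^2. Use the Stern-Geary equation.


Apply the Stern-Geary equation: Rp = ba*bc / (2.303*icorr*(ba+bc))
ba*bc = 0.049*0.05 = 0.00245
ba+bc = 0.099; 2.303*icorr*(ba+bc) = 2.303*7.656×10^-4*0.099 = 1.745545×10^-4
Rp = 0.00245 / 1.745545×10^-4 = 14.0 ohm*cm^2

14.0 ohm*cm^2


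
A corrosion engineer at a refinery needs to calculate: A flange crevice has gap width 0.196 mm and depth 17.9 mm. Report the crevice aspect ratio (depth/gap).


Aspect ratio = depth / gap
Ratio = 17.9 / 0.196 = 91.3

91.3


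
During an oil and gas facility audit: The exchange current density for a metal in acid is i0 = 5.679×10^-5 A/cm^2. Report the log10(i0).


i0 = 5.679×10^-5 A/cm^2
log10(i0) = -4.246

-4.246


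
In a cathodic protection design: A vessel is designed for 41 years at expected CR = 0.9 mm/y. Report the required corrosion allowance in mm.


Corrosion allowance = CR × design life
CA = 0.9 * 41 = 36.9 mm

36.9 mm


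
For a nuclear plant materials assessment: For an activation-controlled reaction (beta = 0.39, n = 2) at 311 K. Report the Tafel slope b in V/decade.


Apply the Tafel slope relation: b = 2.303*R*T/(beta*n*F)
Numerator: 2.303 * 8.314 * 311 = 5954.76
Denominator: 0.39 * 2 * 96485 = 75258.3
b = 5954.76 / 75258.3 = 0.0791 V/decade

0.0791 V/decade


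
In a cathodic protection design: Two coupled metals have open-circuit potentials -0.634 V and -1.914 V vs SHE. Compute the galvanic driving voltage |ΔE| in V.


Driving voltage is the absolute potential difference.
|ΔE| = |-0.634 − (-1.914)| = 1.28 V

1.28 V


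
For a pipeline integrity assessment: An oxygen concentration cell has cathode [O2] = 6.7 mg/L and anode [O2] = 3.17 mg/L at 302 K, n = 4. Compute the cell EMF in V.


Apply the Nernst concentration-cell relation: E = (RT/nF)*ln(C_cathode/C_anode)
RT/nF = 8.314*302/(4*96485) = 0.00650575 V
ln(6.7/3.17) = 0.74838
E = 0.00650575 * 0.74838 = 0.00487 V

0.00487 V


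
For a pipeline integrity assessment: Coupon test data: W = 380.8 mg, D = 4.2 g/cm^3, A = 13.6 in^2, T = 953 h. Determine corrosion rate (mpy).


Apply the mpy weight-loss relation: CR = 534 * W / (D * A * T)
Numerator: 534 * 380.8 = 203347.2
Denominator: 4.2 * 13.6 * 953 = 54435.36
CR = 203347.2 / 54435.36 = 3.7356 mpy

3.7356 mpy


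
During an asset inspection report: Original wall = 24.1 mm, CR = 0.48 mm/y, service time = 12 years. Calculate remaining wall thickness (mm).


Remaining wall = original − CR × time
t = 24.1 − 0.48*12 = 24.1 − 5.76 = 18.34 mm

18.34 mm


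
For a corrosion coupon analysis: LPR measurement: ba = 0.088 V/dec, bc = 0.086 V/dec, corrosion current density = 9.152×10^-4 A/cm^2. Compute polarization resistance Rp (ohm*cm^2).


Apply the Stern-Geary equation: Rp = ba*bc / (2.303*icorr*(ba+bc))
ba*bc = 0.088*0.086 = 0.007568
ba+bc = 0.174; 2.303*icorr*(ba+bc) = 2.303*9.152×10^-4*0.174 = 3.6674077×10^-4
Rp = 0.007568 / 3.6674077×10^-4 = 20.6 ohm*cm^2

20.6 ohm*cm^2


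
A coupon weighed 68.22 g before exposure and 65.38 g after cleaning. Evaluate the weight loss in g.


Weight loss = initial − final
WL = 68.22 − 65.38 = 2.84 g

2.84 g


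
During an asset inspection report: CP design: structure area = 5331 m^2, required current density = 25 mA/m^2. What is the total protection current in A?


I = area * current density, then convert mA → A (÷1000)
I = 5331 * 25 / 1000 = 133.28 A

133.28 A


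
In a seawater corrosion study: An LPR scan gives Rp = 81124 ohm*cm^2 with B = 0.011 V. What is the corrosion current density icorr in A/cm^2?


Apply the Stern-Geary relation: icorr = B / Rp
icorr = 0.011 / 81124 = 1.356×10^-7 A/cm^2

1.356×10^-7 A/cm^2


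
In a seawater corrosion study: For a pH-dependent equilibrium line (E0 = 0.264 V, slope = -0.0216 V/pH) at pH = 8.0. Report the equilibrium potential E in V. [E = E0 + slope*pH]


Apply the Pourbaix line equation: E = E0 + slope*pH
E = 0.264 + (-0.0216)*8.0 = 0.264 + (-0.1728) = 0.0912 V
Rounded to 3 decimal places: E = 0.091 V

0.091 V


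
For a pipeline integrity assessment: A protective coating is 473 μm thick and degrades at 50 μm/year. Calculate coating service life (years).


Service life = thickness / degradation rate
Life = 473 / 50 = 9.5 years

9.5 years


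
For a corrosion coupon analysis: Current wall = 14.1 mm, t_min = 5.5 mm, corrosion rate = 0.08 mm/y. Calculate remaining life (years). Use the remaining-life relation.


Apply the remaining-life relation: RL = (t_current − t_min) / CR
RL = (14.1 − 5.5) / 0.08 = 8.6 / 0.08 = 107.5 years

107.5 years


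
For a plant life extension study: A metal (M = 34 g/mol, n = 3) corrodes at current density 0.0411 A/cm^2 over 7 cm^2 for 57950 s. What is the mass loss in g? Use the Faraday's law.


Apply Faraday's law: m = i*A*t*M / (n*F)
Total charge passed Q = i*A*t = 0.0411*7*57950 = 16672.215 C
m = Q*M/(n*F) = 16672.215*34/(3*96485) = 1.9584 g

1.9584 g


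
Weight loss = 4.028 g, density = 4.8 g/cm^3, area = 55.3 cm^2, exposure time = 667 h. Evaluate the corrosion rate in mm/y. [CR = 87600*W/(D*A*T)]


Apply the mm/y weight-loss relation: CR = 87600 * W / (D * A * T)
Numerator: 87600 * 4.028 = 352852.8
Denominator: 4.8 * 55.3 * 667 = 177048.48
CR = 352852.8 / 177048.48 = 1.99297 mm/y

1.99297 mm/y


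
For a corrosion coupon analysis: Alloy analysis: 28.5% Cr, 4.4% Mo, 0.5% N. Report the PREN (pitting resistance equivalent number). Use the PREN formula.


Apply the PREN formula: PREN = Cr + 3.3*Mo + 16*N
PREN = 28.5 + 3.3*4.4 + 16*0.5
PREN = 28.5 + 14.52 + 8.0 = 51.02

51.02


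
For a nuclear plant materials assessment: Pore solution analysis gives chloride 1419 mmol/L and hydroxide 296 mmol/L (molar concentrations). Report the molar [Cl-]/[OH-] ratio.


Threshold parameter = [Cl-] / [OH-] (molar basis; both in mmol/L, so units cancel)
Ratio = 1419 / 296 = 4.79

4.79


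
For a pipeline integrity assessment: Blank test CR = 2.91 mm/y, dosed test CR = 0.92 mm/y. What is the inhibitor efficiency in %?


Apply the inhibitor-efficiency definition: IE = (CR_blank − CR_inh)/CR_blank × 100
IE = (2.91 − 0.92) / 2.91 × 100
IE = 1.99 / 2.91 × 100 = 68.4 %

68.4 %


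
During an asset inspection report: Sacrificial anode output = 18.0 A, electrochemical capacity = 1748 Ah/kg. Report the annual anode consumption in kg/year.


Annual consumption = current * hours per year / capacity
Rate = 18.0 * 8760 / 1748 = 90.2 kg/year

90.2 kg/year


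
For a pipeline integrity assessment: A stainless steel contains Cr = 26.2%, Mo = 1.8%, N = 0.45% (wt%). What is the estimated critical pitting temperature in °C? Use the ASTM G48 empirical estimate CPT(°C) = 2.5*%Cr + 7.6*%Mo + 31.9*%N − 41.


Apply the ASTM G48 empirical CPT estimate: CPT(°C) = 2.5*%Cr + 7.6*%Mo + 31.9*%N − 41
2.5*26.2 = 65.5; 7.6*1.8 = 13.68; 31.9*0.45 = 14.355
CPT = 65.5 + 13.68 + 14.355 − 41 = 52.535 °C
Rounded to 0.1 °C: CPT ≈ 52.5 °C

52.5 °C


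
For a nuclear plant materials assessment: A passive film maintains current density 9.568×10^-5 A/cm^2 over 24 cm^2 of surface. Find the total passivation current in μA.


I = i_pass * A, then convert A → μA (×10^6)
I = 9.568×10^-5 * 24 * 10^6 = 2296.32 μA

2296.32 μA


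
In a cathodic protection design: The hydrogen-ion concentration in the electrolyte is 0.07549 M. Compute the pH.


pH = −log10[H+]
pH = −log10(0.07549) = 1.12

1.12


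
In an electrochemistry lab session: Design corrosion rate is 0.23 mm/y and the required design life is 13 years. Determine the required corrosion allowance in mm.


Corrosion allowance = CR × design life
CA = 0.23 * 13 = 2.99 mm

2.99 mm


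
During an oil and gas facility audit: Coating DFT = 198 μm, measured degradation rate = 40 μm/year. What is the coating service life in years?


Service life = thickness / degradation rate
Life = 198 / 40 = 5.0 years

5.0 years


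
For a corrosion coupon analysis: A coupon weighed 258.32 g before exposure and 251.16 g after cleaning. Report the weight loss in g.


Weight loss = initial − final
WL = 258.32 − 251.16 = 7.16 g

7.16 g


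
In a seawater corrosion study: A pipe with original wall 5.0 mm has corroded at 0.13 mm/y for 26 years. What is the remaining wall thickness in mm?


Remaining wall = original − CR × time
t = 5.0 − 0.13*26 = 5.0 − 3.38 = 1.62 mm

1.62 mm


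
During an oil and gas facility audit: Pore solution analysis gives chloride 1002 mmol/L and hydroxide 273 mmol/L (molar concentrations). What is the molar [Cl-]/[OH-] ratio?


Threshold parameter = [Cl-] / [OH-] (molar basis; both in mmol/L, so units cancel)
Ratio = 1002 / 273 = 3.67

3.67


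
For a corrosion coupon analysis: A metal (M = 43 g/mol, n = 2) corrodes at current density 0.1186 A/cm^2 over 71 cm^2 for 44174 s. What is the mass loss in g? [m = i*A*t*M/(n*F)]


Apply Faraday's law: m = i*A*t*M / (n*F)
Total charge passed Q = i*A*t = 0.1186*71*44174 = 371971.5844 C
m = Q*M/(n*F) = 371971.5844*43/(2*96485) = 82.887 g

82.887 g


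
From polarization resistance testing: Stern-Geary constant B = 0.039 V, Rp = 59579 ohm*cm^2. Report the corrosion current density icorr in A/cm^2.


Apply the Stern-Geary relation: icorr = B / Rp
icorr = 0.039 / 59579 = 6.546×10^-7 A/cm^2

6.546×10^-7 A/cm^2


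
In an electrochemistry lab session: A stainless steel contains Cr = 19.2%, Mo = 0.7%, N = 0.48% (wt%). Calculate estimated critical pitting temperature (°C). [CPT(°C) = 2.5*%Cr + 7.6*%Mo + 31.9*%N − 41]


Apply the ASTM G48 empirical CPT estimate: CPT(°C) = 2.5*%Cr + 7.6*%Mo + 31.9*%N − 41
2.5*19.2 = 48; 7.6*0.7 = 5.32; 31.9*0.48 = 15.312
CPT = 48 + 5.32 + 15.312 − 41 = 27.632 °C
Rounded to 0.1 °C: CPT ≈ 27.6 °C

27.6 °C


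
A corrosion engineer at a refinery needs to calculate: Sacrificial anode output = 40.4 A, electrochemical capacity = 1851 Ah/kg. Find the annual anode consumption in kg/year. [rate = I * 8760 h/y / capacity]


Annual consumption = current * hours per year / capacity
Rate = 40.4 * 8760 / 1851 = 191.2 kg/year

191.2 kg/year


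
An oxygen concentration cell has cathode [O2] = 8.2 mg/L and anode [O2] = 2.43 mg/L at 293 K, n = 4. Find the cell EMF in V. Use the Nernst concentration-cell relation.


Apply the Nernst concentration-cell relation: E = (RT/nF)*ln(C_cathode/C_anode)
RT/nF = 8.314*293/(4*96485) = 0.00631187 V
ln(8.2/2.43) = 1.21624
E = 0.00631187 * 1.21624 = 0.00768 V

0.00768 V


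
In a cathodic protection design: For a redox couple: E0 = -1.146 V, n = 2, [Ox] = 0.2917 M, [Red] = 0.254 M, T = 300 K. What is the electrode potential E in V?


Apply the Nernst equation: E = E0 + (RT/nF)*ln([Ox]/[Red])
Step 1: RT/nF = 8.314*300/(2*96485) = 0.01292533 V
Step 2: [Ox]/[Red] = 0.2917/0.254 = 1.148425
Step 3: ln(1.148425) = 0.138391
Step 4: correction = 0.01292533 * 0.138391 = 0.002 V
E = -1.146 + 0.002 = -1.144 V

-1.144 V


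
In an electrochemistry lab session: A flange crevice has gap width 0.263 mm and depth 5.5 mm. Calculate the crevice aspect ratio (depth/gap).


Aspect ratio = depth / gap
Ratio = 5.5 / 0.263 = 20.9

20.9


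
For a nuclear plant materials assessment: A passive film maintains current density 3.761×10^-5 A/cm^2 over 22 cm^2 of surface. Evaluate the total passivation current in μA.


I = i_pass * A, then convert A → μA (×10^6)
I = 3.761×10^-5 * 22 * 10^6 = 827.42 μA

827.42 μA


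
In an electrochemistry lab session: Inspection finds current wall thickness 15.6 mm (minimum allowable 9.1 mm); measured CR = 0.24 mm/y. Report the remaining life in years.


Apply the remaining-life relation: RL = (t_current − t_min) / CR
RL = (15.6 − 9.1) / 0.24 = 6.5 / 0.24 = 27.1 years

27.1 years


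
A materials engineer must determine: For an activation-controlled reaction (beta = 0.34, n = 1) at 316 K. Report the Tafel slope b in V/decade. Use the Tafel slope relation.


Apply the Tafel slope relation: b = 2.303*R*T/(beta*n*F)
Numerator: 2.303 * 8.314 * 316 = 6050.5
Denominator: 0.34 * 1 * 96485 = 32804.9
b = 6050.5 / 32804.9 = 0.184 V/decade

0.184 V/decade


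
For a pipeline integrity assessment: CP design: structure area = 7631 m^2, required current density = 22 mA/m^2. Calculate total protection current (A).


I = area * current density, then convert mA → A (÷1000)
I = 7631 * 22 / 1000 = 167.88 A

167.88 A


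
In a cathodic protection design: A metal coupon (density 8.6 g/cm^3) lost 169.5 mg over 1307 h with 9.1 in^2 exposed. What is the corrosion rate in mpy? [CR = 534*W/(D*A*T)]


Apply the mpy weight-loss relation: CR = 534 * W / (D * A * T)
Numerator: 534 * 169.5 = 90513.0
Denominator: 8.6 * 9.1 * 1307 = 102285.82
CR = 90513.0 / 102285.82 = 0.8849 mpy

0.8849 mpy


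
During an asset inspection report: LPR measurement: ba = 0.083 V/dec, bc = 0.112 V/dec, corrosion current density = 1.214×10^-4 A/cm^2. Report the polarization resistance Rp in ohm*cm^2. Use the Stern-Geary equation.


Apply the Stern-Geary equation: Rp = ba*bc / (2.303*icorr*(ba+bc))
ba*bc = 0.083*0.112 = 0.009296
ba+bc = 0.195; 2.303*icorr*(ba+bc) = 2.303*1.214×10^-4*0.195 = 5.4518919×10^-5
Rp = 0.009296 / 5.4518919×10^-5 = 170.5 ohm*cm^2

170.5 ohm*cm^2


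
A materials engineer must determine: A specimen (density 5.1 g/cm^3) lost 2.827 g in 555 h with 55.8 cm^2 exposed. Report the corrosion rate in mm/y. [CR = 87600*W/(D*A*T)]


Apply the mm/y weight-loss relation: CR = 87600 * W / (D * A * T)
Numerator: 87600 * 2.827 = 247645.2
Denominator: 5.1 * 55.8 * 555 = 157941.9
CR = 247645.2 / 157941.9 = 1.567951 mm/y

1.567951 mm/y


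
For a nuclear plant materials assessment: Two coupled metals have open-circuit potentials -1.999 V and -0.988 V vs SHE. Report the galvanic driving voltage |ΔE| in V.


Driving voltage is the absolute potential difference.
|ΔE| = |-1.999 − (-0.988)| = 1.011 V

1.011 V


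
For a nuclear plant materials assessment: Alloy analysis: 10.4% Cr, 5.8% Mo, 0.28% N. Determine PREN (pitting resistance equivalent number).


Apply the PREN formula: PREN = Cr + 3.3*Mo + 16*N
PREN = 10.4 + 3.3*5.8 + 16*0.28
PREN = 10.4 + 19.14 + 4.48 = 34.02

34.02


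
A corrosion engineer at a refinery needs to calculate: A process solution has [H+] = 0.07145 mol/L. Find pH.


pH = −log10[H+]
pH = −log10(0.07145) = 1.15

1.15


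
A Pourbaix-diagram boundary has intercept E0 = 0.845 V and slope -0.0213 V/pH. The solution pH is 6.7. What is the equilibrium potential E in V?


Apply the Pourbaix line equation: E = E0 + slope*pH
E = 0.845 + (-0.0213)*6.7 = 0.845 + (-0.14271) = 0.70229 V
Rounded to 4 decimal places: E = 0.7023 V

0.7023 V


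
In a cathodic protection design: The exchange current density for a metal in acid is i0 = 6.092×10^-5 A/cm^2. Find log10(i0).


i0 = 6.092×10^-5 A/cm^2
log10(i0) = -4.215

-4.215


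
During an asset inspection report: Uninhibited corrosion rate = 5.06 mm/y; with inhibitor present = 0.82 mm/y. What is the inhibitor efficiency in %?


Apply the inhibitor-efficiency definition: IE = (CR_blank − CR_inh)/CR_blank × 100
IE = (5.06 − 0.82) / 5.06 × 100
IE = 4.24 / 5.06 × 100 = 83.8 %

83.8 %


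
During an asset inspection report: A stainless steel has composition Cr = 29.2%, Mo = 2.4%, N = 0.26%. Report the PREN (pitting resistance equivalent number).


Apply the PREN formula: PREN = Cr + 3.3*Mo + 16*N
PREN = 29.2 + 3.3*2.4 + 16*0.26
PREN = 29.2 + 7.92 + 4.16 = 41.28

41.28


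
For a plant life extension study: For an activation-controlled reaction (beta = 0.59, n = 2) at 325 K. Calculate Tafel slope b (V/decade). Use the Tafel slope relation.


Apply the Tafel slope relation: b = 2.303*R*T/(beta*n*F)
Numerator: 2.303 * 8.314 * 325 = 6222.82
Denominator: 0.59 * 2 * 96485 = 113852.3
b = 6222.82 / 113852.3 = 0.055 V/decade

0.055 V/decade


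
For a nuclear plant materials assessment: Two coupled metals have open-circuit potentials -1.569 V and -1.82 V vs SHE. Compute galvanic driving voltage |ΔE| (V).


Driving voltage is the absolute potential difference.
|ΔE| = |-1.569 − (-1.82)| = 0.251 V

0.251 V


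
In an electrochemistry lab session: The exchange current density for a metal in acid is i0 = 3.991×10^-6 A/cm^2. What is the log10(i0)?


i0 = 3.991×10^-6 A/cm^2
log10(i0) = -5.399

-5.399


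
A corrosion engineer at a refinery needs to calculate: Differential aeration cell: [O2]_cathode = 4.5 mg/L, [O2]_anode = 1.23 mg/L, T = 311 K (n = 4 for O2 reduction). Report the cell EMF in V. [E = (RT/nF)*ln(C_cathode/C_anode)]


Apply the Nernst concentration-cell relation: E = (RT/nF)*ln(C_cathode/C_anode)
RT/nF = 8.314*311/(4*96485) = 0.00669963 V
ln(4.5/1.23) = 1.29706
E = 0.00669963 * 1.29706 = 0.00869 V

0.00869 V


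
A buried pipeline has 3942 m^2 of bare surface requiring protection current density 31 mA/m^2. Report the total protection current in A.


I = area * current density, then convert mA → A (÷1000)
I = 3942 * 31 / 1000 = 122.2 A

122.2 A


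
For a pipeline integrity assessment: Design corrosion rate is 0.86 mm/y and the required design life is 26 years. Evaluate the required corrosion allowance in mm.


Corrosion allowance = CR × design life
CA = 0.86 * 26 = 22.36 mm

22.36 mm


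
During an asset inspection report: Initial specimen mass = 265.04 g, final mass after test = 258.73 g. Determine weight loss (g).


Weight loss = initial − final
WL = 265.04 − 258.73 = 6.31 g

6.31 g


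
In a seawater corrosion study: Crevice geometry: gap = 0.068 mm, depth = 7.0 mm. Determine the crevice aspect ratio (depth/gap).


Aspect ratio = depth / gap
Ratio = 7.0 / 0.068 = 102.9

102.9


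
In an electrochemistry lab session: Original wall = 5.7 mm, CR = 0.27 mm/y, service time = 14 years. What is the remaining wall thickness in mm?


Remaining wall = original − CR × time
t = 5.7 − 0.27*14 = 5.7 − 3.78 = 1.92 mm

1.92 mm


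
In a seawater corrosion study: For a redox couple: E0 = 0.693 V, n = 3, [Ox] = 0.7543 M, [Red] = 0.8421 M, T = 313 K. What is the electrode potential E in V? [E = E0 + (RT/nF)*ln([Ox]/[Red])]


Apply the Nernst equation: E = E0 + (RT/nF)*ln([Ox]/[Red])
Step 1: RT/nF = 8.314*313/(3*96485) = 0.00899028 V
Step 2: [Ox]/[Red] = 0.7543/0.8421 = 0.895737
Step 3: ln(0.895737) = -0.110108
Step 4: correction = 0.00899028 * -0.110108 = -0.001 V
E = 0.693 + -0.001 = 0.692 V

0.692 V


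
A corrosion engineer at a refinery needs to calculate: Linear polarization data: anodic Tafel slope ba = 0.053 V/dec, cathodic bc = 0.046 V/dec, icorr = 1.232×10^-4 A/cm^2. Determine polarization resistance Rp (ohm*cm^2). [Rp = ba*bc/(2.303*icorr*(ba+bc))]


Apply the Stern-Geary equation: Rp = ba*bc / (2.303*icorr*(ba+bc))
ba*bc = 0.053*0.046 = 0.002438
ba+bc = 0.099; 2.303*icorr*(ba+bc) = 2.303*1.232×10^-4*0.099 = 2.808923×10^-5
Rp = 0.002438 / 2.808923×10^-5 = 86.79 ohm*cm^2

86.79 ohm*cm^2


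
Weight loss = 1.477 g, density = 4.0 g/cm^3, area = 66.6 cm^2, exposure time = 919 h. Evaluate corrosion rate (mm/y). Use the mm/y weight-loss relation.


Apply the mm/y weight-loss relation: CR = 87600 * W / (D * A * T)
Numerator: 87600 * 1.477 = 129385.2
Denominator: 4.0 * 66.6 * 919 = 244821.6
CR = 129385.2 / 244821.6 = 0.5285 mm/y

0.5285 mm/y


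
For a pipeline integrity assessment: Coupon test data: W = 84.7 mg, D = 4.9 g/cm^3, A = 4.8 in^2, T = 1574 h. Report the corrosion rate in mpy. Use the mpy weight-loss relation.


Apply the mpy weight-loss relation: CR = 534 * W / (D * A * T)
Numerator: 534 * 84.7 = 45229.8
Denominator: 4.9 * 4.8 * 1574 = 37020.48
CR = 45229.8 / 37020.48 = 1.2218 mpy

1.2218 mpy
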